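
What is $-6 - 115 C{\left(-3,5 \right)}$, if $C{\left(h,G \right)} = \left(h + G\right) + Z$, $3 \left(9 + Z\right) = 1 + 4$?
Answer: $\frac{1822}{3} \approx 607.33$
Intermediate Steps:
$Z = - \frac{22}{3}$ ($Z = -9 + \frac{1 + 4}{3} = -9 + \frac{1}{3} \cdot 5 = -9 + \frac{5}{3} = - \frac{22}{3} \approx -7.3333$)
$C{\left(h,G \right)} = - \frac{22}{3} + G + h$ ($C{\left(h,G \right)} = \left(h + G\right) - \frac{22}{3} = \left(G + h\right) - \frac{22}{3} = - \frac{22}{3} + G + h$)
$-6 - 115 C{\left(-3,5 \right)} = -6 - 115 \left(- \frac{22}{3} + 5 - 3\right) = -6 - - \frac{1840}{3} = -6 + \frac{1840}{3} = \frac{1822}{3}$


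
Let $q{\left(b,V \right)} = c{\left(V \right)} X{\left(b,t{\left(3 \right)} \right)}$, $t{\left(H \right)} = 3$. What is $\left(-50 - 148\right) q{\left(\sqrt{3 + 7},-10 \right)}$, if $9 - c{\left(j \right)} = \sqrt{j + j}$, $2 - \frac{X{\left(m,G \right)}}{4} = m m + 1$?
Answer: $64152 - 14256 i \sqrt{5} \approx 64152.0 - 31877.0 i$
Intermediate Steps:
$X{\left(m,G \right)} = 4 - 4 m^{2}$ ($X{\left(m,G \right)} = 8 - 4 \left(m m + 1\right) = 8 - 4 \left(m^{2} + 1\right) = 8 - 4 \left(1 + m^{2}\right) = 8 - \left(4 + 4 m^{2}\right) = 4 - 4 m^{2}$)
$c{\left(j \right)} = 9 - \sqrt{2} \sqrt{j}$ ($c{\left(j \right)} = 9 - \sqrt{j + j} = 9 - \sqrt{2 j} = 9 - \sqrt{2} \sqrt{j}$)
$q{\left(b,V \right)} = \left(4 - 4 b^{2}\right) \left(9 - \sqrt{2} \sqrt{V}\right)$ ($q{\left(b,V \right)} = \left(9 - \sqrt{2} \sqrt{V}\right) \left(4 - 4 b^{2}\right) = \left(4 - 4 b^{2}\right) \left(9 - \sqrt{2} \sqrt{V}\right)$)
$\left(-50 - 148\right) q{\left(\sqrt{3 + 7},-10 \right)} = \left(-50 - 148\right) 4 \left(-1 + \left(\sqrt{3 + 7}\right)^{2}\right) \left(-9 + \sqrt{2} \sqrt{-10}\right) = - 198 \cdot 4 \left(-1 + \left(\sqrt{10}\right)^{2}\right) \left(-9 + \sqrt{2} i \sqrt{10}\right) = - 198 \cdot 4 \left(-1 + 10\right) \left(-9 + 2 i \sqrt{5}\right) = - 198 \cdot 4 \cdot 9 \left(-9 + 2 i \sqrt{5}\right) = - 198 \left(-324 + 72 i \sqrt{5}\right) = 64152 - 14256 i \sqrt{5}$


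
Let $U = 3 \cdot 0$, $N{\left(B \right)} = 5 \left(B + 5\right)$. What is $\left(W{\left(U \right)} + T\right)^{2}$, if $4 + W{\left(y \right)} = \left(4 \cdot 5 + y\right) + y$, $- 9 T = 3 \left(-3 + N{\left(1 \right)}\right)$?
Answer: $49$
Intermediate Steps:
$N{\left(B \right)} = 25 + 5 B$ ($N{\left(B \right)} = 5 \left(5 + B\right) = 25 + 5 B$)
$T = -9$ ($T = - \frac{3 \left(-3 + \left(25 + 5 \cdot 1\right)\right)}{9} = - \frac{3 \left(-3 + \left(25 + 5\right)\right)}{9} = - \frac{3 \left(-3 + 30\right)}{9} = - \frac{3 \cdot 27}{9} = \left(- \frac{1}{9}\right) 81 = -9$)
$U = 0$
$W{\left(y \right)} = 16 + 2 y$ ($W{\left(y \right)} = -4 + \left(\left(4 \cdot 5 + y\right) + y\right) = -4 + \left(\left(20 + y\right) + y\right) = -4 + \left(20 + 2 y\right) = 16 + 2 y$)
$\left(W{\left(U \right)} + T\right)^{2} = \left(\left(16 + 2 \cdot 0\right) - 9\right)^{2} = \left(\left(16 + 0\right) - 9\right)^{2} = \left(16 - 9\right)^{2} = 7^{2} = 49$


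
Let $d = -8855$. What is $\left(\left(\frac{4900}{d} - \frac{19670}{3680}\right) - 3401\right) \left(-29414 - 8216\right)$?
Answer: $\frac{259480016875}{2024} \approx 1.282 \cdot 10^{8}$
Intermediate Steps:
$\left(\left(\frac{4900}{d} - \frac{19670}{3680}\right) - 3401\right) \left(-29414 - 8216\right) = \left(\left(\frac{4900}{-8855} - \frac{19670}{3680}\right) - 3401\right) \left(-29414 - 8216\right) = \left(\left(4900 \left(- \frac{1}{8855}\right) - \frac{1967}{368}\right) - 3401\right) \left(-37630\right) = \left(\left(- \frac{140}{253} - \frac{1967}{368}\right) - 3401\right) \left(-37630\right) = \left(- \frac{23877}{4048} - 3401\right) \left(-37630\right) = \left(- \frac{13791125}{4048}\right) \left(-37630\right) = \frac{259480016875}{2024}$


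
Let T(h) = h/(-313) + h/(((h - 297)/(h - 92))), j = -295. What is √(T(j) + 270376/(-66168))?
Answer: I*√3196830009708945713/127715268 ≈ 14.0*I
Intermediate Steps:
T(h) = -h/313 + h*(-92 + h)/(-297 + h) (T(h) = h*(-1/313) + h/(((-297 + h)/(-92 + h))) = -h/313 + h/(((-297 + h)/(-92 + h))) = -h/313 + h*((-92 + h)/(-297 + h)) = -h/313 + h*(-92 + h)/(-297 + h))
√(T(j) + 270376/(-66168)) = √((1/313)*(-295)*(-28499 + 312*(-295))/(-297 - 295) + 270376/(-66168)) = √((1/313)*(-295)*(-28499 - 92040)/(-592) + 270376*(-1/66168)) = √((1/313)*(-295)*(-1/592)*(-120539) - 33797/8271) = √(-35559005/185296 - 33797/8271) = √(-300370979267/1532583216) = I*√3196830009708945713/127715268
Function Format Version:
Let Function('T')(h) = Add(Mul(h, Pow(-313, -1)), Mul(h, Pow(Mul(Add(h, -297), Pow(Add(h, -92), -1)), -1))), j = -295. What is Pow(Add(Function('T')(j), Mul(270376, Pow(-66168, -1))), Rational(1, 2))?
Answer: Mul(Rational(1, 127715268), I, Pow(3196830009708945713, Rational(1, 2))) ≈ Mul(14.000, I)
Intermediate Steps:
Function('T')(h) = Add(Mul(Rational(-1, 313), h), Mul(h, Pow(Add(-297, h), -1), Add(-92, h))) (Function('T')(h) = Add(Mul(h, Rational(-1, 313)), Mul(h, Pow(Mul(Add(-297, h), Pow(Add(-92, h), -1)), -1))) = Add(Mul(Rational(-1, 313), h), Mul(h, Pow(Mul(Pow(Add(-92, h), -1), Add(-297, h)), -1))) = Add(Mul(Rational(-1, 313), h), Mul(h, Mul(Pow(Add(-297, h), -1), Add(-92, h)))) = Add(Mul(Rational(-1, 313), h), Mul(h, Pow(Add(-297, h), -1), Add(-92, h))))
Pow(Add(Function('T')(j), Mul(270376, Pow(-66168, -1))), Rational(1, 2)) = Pow(Add(Mul(Rational(1, 313), -295, Pow(Add(-297, -295), -1), Add(-28499, Mul(312, -295))), Mul(270376, Pow(-66168, -1))), Rational(1, 2)) = Pow(Add(Mul(Rational(1, 313), -295, Pow(-592, -1), Add(-28499, -92040)), Mul(270376, Rational(-1, 66168))), Rational(1, 2)) = Pow(Add(Mul(Rational(1, 313), -295, Rational(-1, 592), -120539), Rational(-33797, 8271)), Rational(1, 2)) = Pow(Add(Rational(-35559005, 185296), Rational(-33797, 8271)), Rational(1, 2)) = Pow(Rational(-300370979267, 1532583216), Rational(1, 2)) = Mul(Rational(1, 127715268), I, Pow(3196830009708945713, Rational(1, 2)))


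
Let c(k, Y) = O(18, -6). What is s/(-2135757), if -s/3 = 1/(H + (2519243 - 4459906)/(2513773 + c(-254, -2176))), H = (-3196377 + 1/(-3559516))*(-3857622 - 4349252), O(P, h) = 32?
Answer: 4473964559190/83552391659961174526773564449069 ≈ 5.3547e-20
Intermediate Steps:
c(k, Y) = 32
H = 46687080458273032921/1779758 (H = (-3196377 - 1/3559516)*(-8206874) = -11377555073533/3559516*(-8206874) = 46687080458273032921/1779758 ≈ 2.6232e+13)
s = -13421893677570/117362216291405587611474851 (s = -3/(46687080458273032921/1779758 + (2519243 - 4459906)/(2513773 + 32)) = -3/(46687080458273032921/1779758 - 1940663/2513805) = -3/117362216291405587611474851/4473964559190 = -3*4473964559190/117362216291405587611474851 = -13421893677570/117362216291405587611474851 ≈ -1.1436e-13)
s/(-2135757) = -13421893677570/117362216291405587611474851/(-2135757) = -13421893677570/117362216291405587611474851*(-1/2135757) = 4473964559190/83552391659961174526773564449069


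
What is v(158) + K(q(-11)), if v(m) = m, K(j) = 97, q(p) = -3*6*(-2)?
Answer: 255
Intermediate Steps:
q(p) = 36 (q(p) = -18*(-2) = 36)
v(158) + K(q(-11)) = 158 + 97 = 255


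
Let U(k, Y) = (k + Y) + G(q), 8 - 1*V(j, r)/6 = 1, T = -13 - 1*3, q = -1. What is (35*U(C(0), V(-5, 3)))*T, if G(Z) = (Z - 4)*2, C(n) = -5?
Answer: -15120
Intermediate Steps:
G(Z) = -8 + 2*Z (G(Z) = (-4 + Z)*2 = -8 + 2*Z)
T = -16 (T = -13 - 3 = -16)
V(j, r) = 42 (V(j, r) = 48 - 6*1 = 48 - 6 = 42)
U(k, Y) = -10 + Y + k (U(k, Y) = (k + Y) + (-8 + 2*(-1)) = (Y + k) + (-8 - 2) = (Y + k) - 10 = -10 + Y + k)
(35*U(C(0), V(-5, 3)))*T = (35*(-10 + 42 - 5))*(-16) = (35*27)*(-16) = 945*(-16) = -15120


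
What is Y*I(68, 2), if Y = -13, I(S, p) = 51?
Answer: -663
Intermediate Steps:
Y*I(68, 2) = -13*51 = -663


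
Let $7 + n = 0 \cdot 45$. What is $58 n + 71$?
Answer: $-335$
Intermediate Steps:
$n = -7$ ($n = -7 + 0 \cdot 45 = -7 + 0 = -7$)
$58 n + 71 = 58 \left(-7\right) + 71 = -406 + 71 = -335$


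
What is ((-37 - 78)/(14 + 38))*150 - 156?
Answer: -12681/26 ≈ -487.73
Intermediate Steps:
((-37 - 78)/(14 + 38))*150 - 156 = -115/52*150 - 156 = -8625/26 - 156 = -12681/26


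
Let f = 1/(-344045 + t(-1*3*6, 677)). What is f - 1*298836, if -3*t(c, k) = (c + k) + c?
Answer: -308630648739/1032776 ≈ -2.9884e+5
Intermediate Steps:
t(c, k) = -2*c/3 - k/3 (t(c, k) = -((c + k) + c)/3 = -(k + 2*c)/3 = -2*c/3 - k/3)
f = -3/1032776 (f = 1/(-344045 + (-2*(-1*3)*6/3 - ⅓*677)) = 1/(-344045 + (-(-2)*6 - 677/3)) = 1/(-344045 + (-⅔*(-18) - 677/3)) = 1/(-344045 + (12 - 677/3)) = 1/(-344045 - 641/3) = 1/(-1032776/3) = -3/1032776 ≈ -2.9048e-6)
f - 1*298836 = -3/1032776 - 1*298836 = -3/1032776 - 298836 = -308630648739/1032776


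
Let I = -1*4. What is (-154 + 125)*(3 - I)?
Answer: -203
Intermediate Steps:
I = -4
(-154 + 125)*(3 - I) = (-154 + 125)*(3 - 1*(-4)) = -29*(3 + 4) = -29*7 = -203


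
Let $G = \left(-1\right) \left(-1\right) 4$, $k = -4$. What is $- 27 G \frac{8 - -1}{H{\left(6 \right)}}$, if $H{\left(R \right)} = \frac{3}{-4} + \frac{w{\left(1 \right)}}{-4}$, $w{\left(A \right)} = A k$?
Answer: $-3888$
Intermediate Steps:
$w{\left(A \right)} = - 4 A$ ($w{\left(A \right)} = A \left(-4\right) = - 4 A$)
$H{\left(R \right)} = \frac{1}{4}$ ($H{\left(R \right)} = \frac{3}{-4} + \frac{\left(-4\right) 1}{-4} = 3 \left(- \frac{1}{4}\right) - -1 = - \frac{3}{4} + 1 = \frac{1}{4}$)
$G = 4$ ($G = 1 \cdot 4 = 4$)
$- 27 G \frac{8 - -1}{H{\left(6 \right)}} = \left(-27\right) 4 \left(8 - -1\right) \frac{1}{\frac{1}{4}} = - 108 \left(8 + 1\right) 4 = - 108 \cdot 9 \cdot 4 = \left(-108\right) 36 = -3888$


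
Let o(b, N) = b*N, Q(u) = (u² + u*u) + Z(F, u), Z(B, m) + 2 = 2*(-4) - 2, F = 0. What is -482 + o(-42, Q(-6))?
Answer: -3002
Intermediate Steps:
Z(B, m) = -12 (Z(B, m) = -2 + (2*(-4) - 2) = -2 + (-8 - 2) = -2 - 10 = -12)
Q(u) = -12 + 2*u² (Q(u) = (u² + u*u) - 12 = (u² + u²) - 12 = 2*u² - 12 = -12 + 2*u²)
o(b, N) = N*b
-482 + o(-42, Q(-6)) = -482 + (-12 + 2*(-6)²)*(-42) = -482 + (-12 + 2*36)*(-42) = -482 + (-12 + 72)*(-42) = -482 + 60*(-42) = -482 - 2520 = -3002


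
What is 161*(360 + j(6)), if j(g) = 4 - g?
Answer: 57638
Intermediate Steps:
161*(360 + j(6)) = 161*(360 + (4 - 1*6)) = 161*(360 + (4 - 6)) = 161*(360 - 2) = 161*358 = 57638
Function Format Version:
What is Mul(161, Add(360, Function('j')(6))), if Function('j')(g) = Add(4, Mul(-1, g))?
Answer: 57638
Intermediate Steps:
Mul(161, Add(360, Function('j')(6))) = Mul(161, Add(360, Add(4, Mul(-1, 6)))) = Mul(161, Add(360, Add(4, -6))) = Mul(161, Add(360, -2)) = Mul(161, 358) = 57638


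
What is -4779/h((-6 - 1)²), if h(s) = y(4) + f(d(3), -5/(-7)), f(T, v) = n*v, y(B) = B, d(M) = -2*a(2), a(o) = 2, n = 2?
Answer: -33453/38 ≈ -880.34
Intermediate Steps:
d(M) = -4 (d(M) = -2*2 = -4)
f(T, v) = 2*v
h(s) = 38/7 (h(s) = 4 + 2*(-5/(-7)) = 4 + 2*(-5*(-⅐)) = 4 + 2*(5/7) = 4 + 10/7 = 38/7)
-4779/h((-6 - 1)²) = -4779/38/7 = -4779*7/38 = -33453/38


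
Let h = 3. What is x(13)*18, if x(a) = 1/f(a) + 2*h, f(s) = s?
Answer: 1422/13 ≈ 109.38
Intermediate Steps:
x(a) = 6 + 1/a (x(a) = 1/a + 2*3 = 1/a + 6 = 6 + 1/a)
x(13)*18 = (6 + 1/13)*18 = (79/13)*18 = 1422/13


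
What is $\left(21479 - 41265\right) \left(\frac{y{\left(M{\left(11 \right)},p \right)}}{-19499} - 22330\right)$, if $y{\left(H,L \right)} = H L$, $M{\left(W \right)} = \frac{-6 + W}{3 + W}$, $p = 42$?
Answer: $\frac{8615075385410}{19499} \approx 4.4182 \cdot 10^{8}$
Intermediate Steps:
$M{\left(W \right)} = \frac{-6 + W}{3 + W}$
$\left(21479 - 41265\right) \left(\frac{y{\left(M{\left(11 \right)},p \right)}}{-19499} - 22330\right) = \left(21479 - 41265\right) \left(\frac{\frac{-6 + 11}{3 + 11} \cdot 42}{-19499} - 22330\right) = - 19786 \left(\frac{1}{14} \cdot 5 \cdot 42 \left(- \frac{1}{19499}\right) - 22330\right) = - 19786 \left(\frac{5}{14} \cdot 42 \left(- \frac{1}{19499}\right) - 22330\right) = - 19786 \left(15 \left(- \frac{1}{19499}\right) - 22330\right) = - 19786 \left(- \frac{15}{19499} - 22330\right) = \left(-19786\right) \left(- \frac{435412685}{19499}\right) = \frac{8615075385410}{19499}$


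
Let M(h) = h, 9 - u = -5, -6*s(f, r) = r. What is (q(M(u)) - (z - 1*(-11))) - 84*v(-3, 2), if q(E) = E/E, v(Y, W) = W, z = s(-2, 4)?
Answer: -532/3 ≈ -177.33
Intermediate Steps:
s(f, r) = -r/6
z = -⅔ (z = -⅙*4 = -⅔ ≈ -0.66667)
u = 14 (u = 9 - 1*(-5) = 9 + 5 = 14)
q(E) = 1
(q(M(u)) - (z - 1*(-11))) - 84*v(-3, 2) = (1 - (-⅔ - 1*(-11))) - 84*2 = (1 - (-⅔ + 11)) - 168 = (1 - 1*31/3) - 168 = (1 - 31/3) - 168 = -28/3 - 168 = -532/3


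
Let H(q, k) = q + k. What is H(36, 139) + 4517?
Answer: 4692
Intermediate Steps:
H(q, k) = k + q
H(36, 139) + 4517 = (139 + 36) + 4517 = 175 + 4517 = 4692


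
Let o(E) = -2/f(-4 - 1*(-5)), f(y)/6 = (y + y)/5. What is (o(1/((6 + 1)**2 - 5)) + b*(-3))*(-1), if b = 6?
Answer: 113/6 ≈ 18.833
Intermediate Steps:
f(y) = 12*y/5 (f(y) = 6*((y + y)/5) = 6*((2*y)*(1/5)) = 6*(2*y/5) = 12*y/5)
o(E) = -5/6 (o(E) = -2*5/(12*(-4 - 1*(-5))) = -2*5/(12*(-4 + 5)) = -2/((12/5)*1) = -2/12/5 = -2*5/12 = -5/6)
(o(1/((6 + 1)**2 - 5)) + b*(-3))*(-1) = (-5/6 + 6*(-3))*(-1) = (-5/6 - 18)*(-1) = -113/6*(-1) = 113/6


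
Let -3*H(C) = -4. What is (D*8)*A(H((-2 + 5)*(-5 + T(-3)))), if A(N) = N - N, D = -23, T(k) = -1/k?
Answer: 0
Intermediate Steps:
H(C) = 4/3 (H(C) = -⅓*(-4) = 4/3)
A(N) = 0
(D*8)*A(H((-2 + 5)*(-5 + T(-3)))) = -23*8*0 = -184*0 = 0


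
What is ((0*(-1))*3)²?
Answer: 0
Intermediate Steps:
((0*(-1))*3)² = (0*3)² = 0² = 0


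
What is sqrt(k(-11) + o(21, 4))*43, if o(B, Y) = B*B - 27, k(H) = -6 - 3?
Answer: 387*sqrt(5) ≈ 865.36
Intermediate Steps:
k(H) = -9
o(B, Y) = -27 + B**2 (o(B, Y) = B**2 - 27 = -27 + B**2)
sqrt(k(-11) + o(21, 4))*43 = sqrt(-9 + (-27 + 21**2))*43 = sqrt(-9 + (-27 + 441))*43 = sqrt(-9 + 414)*43 = sqrt(405)*43 = (9*sqrt(5))*43 = 387*sqrt(5)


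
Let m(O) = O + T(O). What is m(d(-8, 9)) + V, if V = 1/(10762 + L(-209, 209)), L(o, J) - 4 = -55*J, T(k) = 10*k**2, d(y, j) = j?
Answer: 597050/729 ≈ 819.00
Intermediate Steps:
L(o, J) = 4 - 55*J
m(O) = O + 10*O**2
V = -1/729 (V = 1/(10762 + (4 - 55*209)) = 1/(10762 + (4 - 11495)) = 1/(10762 - 11491) = 1/(-729) = -1/729 ≈ -0.0013717)
m(d(-8, 9)) + V = 9*(1 + 10*9) - 1/729 = 9*(1 + 90) - 1/729 = 9*91 - 1/729 = 819 - 1/729 = 597050/729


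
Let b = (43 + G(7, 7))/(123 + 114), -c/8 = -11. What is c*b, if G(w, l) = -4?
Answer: 1144/79 ≈ 14.481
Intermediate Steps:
c = 88 (c = -8*(-11) = 88)
b = 13/79 (b = (43 - 4)/(123 + 114) = 39/237 = 39*(1/237) = 13/79 ≈ 0.16456)
c*b = 88*(13/79) = 1144/79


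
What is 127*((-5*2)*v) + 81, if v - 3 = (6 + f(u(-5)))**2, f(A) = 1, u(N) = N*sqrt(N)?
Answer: -65959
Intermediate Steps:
u(N) = N**(3/2)
v = 52 (v = 3 + (6 + 1)**2 = 3 + 7**2 = 3 + 49 = 52)
127*((-5*2)*v) + 81 = 127*(-5*2*52) + 81 = 127*(-10*52) + 81 = 127*(-520) + 81 = -66040 + 81 = -65959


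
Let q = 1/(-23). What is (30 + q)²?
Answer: 474721/529 ≈ 897.39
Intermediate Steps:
q = -1/23 ≈ -0.043478
(30 + q)² = (30 - 1/23)² = (689/23)² = 474721/529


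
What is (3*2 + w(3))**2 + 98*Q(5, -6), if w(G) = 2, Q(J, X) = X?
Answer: -524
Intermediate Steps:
(3*2 + w(3))**2 + 98*Q(5, -6) = (3*2 + 2)**2 + 98*(-6) = (6 + 2)**2 - 588 = 8**2 - 588 = 64 - 588 = -524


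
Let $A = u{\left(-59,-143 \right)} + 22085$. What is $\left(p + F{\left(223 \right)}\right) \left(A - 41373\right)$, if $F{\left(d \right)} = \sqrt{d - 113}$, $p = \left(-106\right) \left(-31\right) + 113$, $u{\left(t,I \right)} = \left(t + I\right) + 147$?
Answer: $-65746857 - 19343 \sqrt{110} \approx -6.595 \cdot 10^{7}$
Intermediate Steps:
$u{\left(t,I \right)} = 147 + I + t$ ($u{\left(t,I \right)} = \left(I + t\right) + 147 = 147 + I + t$)
$p = 3399$ ($p = 3286 + 113 = 3399$)
$A = 22030$ ($A = \left(147 - 143 - 59\right) + 22085 = -55 + 22085 = 22030$)
$F{\left(d \right)} = \sqrt{-113 + d}$
$\left(p + F{\left(223 \right)}\right) \left(A - 41373\right) = \left(3399 + \sqrt{-113 + 223}\right) \left(22030 - 41373\right) = \left(3399 + \sqrt{110}\right) \left(-19343\right) = -65746857 - 19343 \sqrt{110}$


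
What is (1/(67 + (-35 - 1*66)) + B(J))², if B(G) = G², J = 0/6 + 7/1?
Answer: 2772225/1156 ≈ 2398.1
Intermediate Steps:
J = 7 (J = 0*(⅙) + 7*1 = 0 + 7 = 7)
(1/(67 + (-35 - 1*66)) + B(J))² = (1/(67 + (-35 - 1*66)) + 7²)² = (1/(67 + (-35 - 66)) + 49)² = (1/(67 - 101) + 49)² = (1/(-34) + 49)² = (-1/34 + 49)² = (1665/34)² = 2772225/1156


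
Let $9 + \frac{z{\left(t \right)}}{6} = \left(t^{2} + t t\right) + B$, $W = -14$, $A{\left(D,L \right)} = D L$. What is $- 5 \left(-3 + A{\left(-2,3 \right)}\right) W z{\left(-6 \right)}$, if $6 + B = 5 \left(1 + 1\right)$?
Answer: $-253260$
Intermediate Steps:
$B = 4$ ($B = -6 + 5 \left(1 + 1\right) = -6 + 5 \cdot 2 = -6 + 10 = 4$)
$z{\left(t \right)} = -30 + 12 t^{2}$ ($z{\left(t \right)} = -54 + 6 \left(\left(t^{2} + t t\right) + 4\right) = -54 + 6 \left(\left(t^{2} + t^{2}\right) + 4\right) = -54 + 6 \left(2 t^{2} + 4\right) = -54 + 6 \left(4 + 2 t^{2}\right) = -54 + \left(24 + 12 t^{2}\right) = -30 + 12 t^{2}$)
$- 5 \left(-3 + A{\left(-2,3 \right)}\right) W z{\left(-6 \right)} = - 5 \left(-3 - 6\right) \left(-14\right) \left(-30 + 12 \left(-6\right)^{2}\right) = - 5 \left(-3 - 6\right) \left(-14\right) \left(-30 + 12 \cdot 36\right) = \left(-5\right) \left(-9\right) \left(-14\right) \left(-30 + 432\right) = 45 \left(-14\right) 402 = \left(-630\right) 402 = -253260$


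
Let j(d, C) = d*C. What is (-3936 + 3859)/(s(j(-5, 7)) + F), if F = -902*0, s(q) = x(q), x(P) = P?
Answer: 11/5 ≈ 2.2000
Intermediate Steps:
j(d, C) = C*d
s(q) = q
F = 0
(-3936 + 3859)/(s(j(-5, 7)) + F) = (-3936 + 3859)/(7*(-5) + 0) = -77/(-35 + 0) = -77/(-35) = -77*(-1/35) = 11/5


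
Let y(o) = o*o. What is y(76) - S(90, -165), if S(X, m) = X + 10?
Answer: 5676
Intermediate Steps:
S(X, m) = 10 + X
y(o) = o**2
y(76) - S(90, -165) = 76**2 - (10 + 90) = 5776 - 1*100 = 5776 - 100 = 5676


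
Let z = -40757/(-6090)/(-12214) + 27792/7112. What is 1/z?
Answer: 1349524860/5272881883 ≈ 0.25594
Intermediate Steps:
z = 5272881883/1349524860 (z = -40757*(-1/6090)*(-1/12214) + 27792*(1/7112) = (40757/6090)*(-1/12214) + 3474/889 = -40757/74383260 + 3474/889 = 5272881883/1349524860 ≈ 3.9072)
1/z = 1/(5272881883/1349524860) = 1349524860/5272881883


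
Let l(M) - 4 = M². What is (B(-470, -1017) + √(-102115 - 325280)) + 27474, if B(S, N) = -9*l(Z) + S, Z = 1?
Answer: 26959 + I*√427395 ≈ 26959.0 + 653.75*I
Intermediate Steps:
l(M) = 4 + M²
B(S, N) = -45 + S (B(S, N) = -9*(4 + 1²) + S = -9*(4 + 1) + S = -9*5 + S = -45 + S)
(B(-470, -1017) + √(-102115 - 325280)) + 27474 = ((-45 - 470) + √(-102115 - 325280)) + 27474 = (-515 + √(-427395)) + 27474 = (-515 + I*√427395) + 27474 = 26959 + I*√427395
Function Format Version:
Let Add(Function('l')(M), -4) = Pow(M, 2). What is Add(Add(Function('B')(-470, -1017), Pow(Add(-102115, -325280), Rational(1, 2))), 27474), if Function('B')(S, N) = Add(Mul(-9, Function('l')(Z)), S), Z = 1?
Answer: Add(26959, Mul(I, Pow(427395, Rational(1, 2)))) ≈ Add(26959., Mul(653.75, I))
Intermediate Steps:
Function('l')(M) = Add(4, Pow(M, 2))
Function('B')(S, N) = Add(-45, S) (Function('B')(S, N) = Add(Mul(-9, Add(4, Pow(1, 2))), S) = Add(Mul(-9, Add(4, 1)), S) = Add(Mul(-9, 5), S) = Add(-45, S))
Add(Add(Function('B')(-470, -1017), Pow(Add(-102115, -325280), Rational(1, 2))), 27474) = Add(Add(Add(-45, -470), Pow(Add(-102115, -325280), Rational(1, 2))), 27474) = Add(Add(-515, Pow(-427395, Rational(1, 2))), 27474) = Add(Add(-515, Mul(I, Pow(427395, Rational(1, 2)))), 27474) = Add(26959, Mul(I, Pow(427395, Rational(1, 2))))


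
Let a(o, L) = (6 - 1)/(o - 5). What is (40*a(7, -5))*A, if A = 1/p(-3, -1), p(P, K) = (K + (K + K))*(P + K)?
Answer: 25/3 ≈ 8.3333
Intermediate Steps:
p(P, K) = 3*K*(K + P) (p(P, K) = (K + 2*K)*(K + P) = (3*K)*(K + P) = 3*K*(K + P))
A = 1/12 (A = 1/(3*(-1)*(-1 - 3)) = 1/(3*(-1)*(-4)) = 1/12 ≈ 0.083333)
a(o, L) = 5/(-5 + o)
(40*a(7, -5))*A = (40*(5/(-5 + 7)))*(1/12) = (40*(5/2))*(1/12) = 100*(1/12) = 25/3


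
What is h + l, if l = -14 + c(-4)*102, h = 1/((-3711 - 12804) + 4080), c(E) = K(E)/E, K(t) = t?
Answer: 1094279/12435 ≈ 88.000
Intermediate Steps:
c(E) = 1 (c(E) = E/E = 1)
h = -1/12435 (h = 1/(-16515 + 4080) = 1/(-12435) = -1/12435 ≈ -8.0418e-5)
l = 88 (l = -14 + 1*102 = -14 + 102 = 88)
h + l = -1/12435 + 88 = 1094279/12435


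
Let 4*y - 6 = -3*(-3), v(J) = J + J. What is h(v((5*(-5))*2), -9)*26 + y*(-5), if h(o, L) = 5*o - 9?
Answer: -53011/4 ≈ -13253.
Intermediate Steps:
v(J) = 2*J
y = 15/4 (y = 3/2 + (-3*(-3))/4 = 3/2 + (¼)*9 = 3/2 + 9/4 = 15/4 ≈ 3.7500)
h(o, L) = -9 + 5*o
h(v((5*(-5))*2), -9)*26 + y*(-5) = (-9 + 5*(2*((5*(-5))*2)))*26 + (15/4)*(-5) = (-9 + 5*(2*(-25*2)))*26 - 75/4 = (-9 + 5*(2*(-50)))*26 - 75/4 = (-9 + 5*(-100))*26 - 75/4 = (-9 - 500)*26 - 75/4 = -509*26 - 75/4 = -13234 - 75/4 = -53011/4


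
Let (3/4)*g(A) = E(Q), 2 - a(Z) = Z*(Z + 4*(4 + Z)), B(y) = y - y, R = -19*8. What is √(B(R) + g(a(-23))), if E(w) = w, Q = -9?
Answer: 2*I*√3 ≈ 3.4641*I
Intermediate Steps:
R = -152
B(y) = 0
a(Z) = 2 - Z*(16 + 5*Z) (a(Z) = 2 - Z*(Z + 4*(4 + Z)) = 2 - Z*(Z + (16 + 4*Z)) = 2 - Z*(16 + 5*Z))
g(A) = -12 (g(A) = (4/3)*(-9) = -12)
√(B(R) + g(a(-23))) = √(0 - 12) = √(-12) = 2*I*√3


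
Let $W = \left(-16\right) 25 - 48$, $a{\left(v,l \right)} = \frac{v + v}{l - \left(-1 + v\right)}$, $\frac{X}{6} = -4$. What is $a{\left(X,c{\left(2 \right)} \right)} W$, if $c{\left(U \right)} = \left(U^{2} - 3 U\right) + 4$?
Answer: $\frac{7168}{9} \approx 796.44$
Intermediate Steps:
$c{\left(U \right)} = 4 + U^{2} - 3 U$
$X = -24$ ($X = 6 \left(-4\right) = -24$)
$a{\left(v,l \right)} = \frac{2 v}{1 + l - v}$
$W = -448$ ($W = -400 - 48 = -448$)
$a{\left(X,c{\left(2 \right)} \right)} W = 2 \left(-24\right) \frac{1}{1 + \left(4 + 2^{2} - 6\right) - -24} \left(-448\right) = 2 \left(-24\right) \frac{1}{1 + \left(4 + 4 - 6\right) + 24} \left(-448\right) = 2 \left(-24\right) \frac{1}{1 + 2 + 24} \left(-448\right) = 2 \left(-24\right) \frac{1}{27} \left(-448\right) = \left(- \frac{16}{9}\right) \left(-448\right) = \frac{7168}{9}$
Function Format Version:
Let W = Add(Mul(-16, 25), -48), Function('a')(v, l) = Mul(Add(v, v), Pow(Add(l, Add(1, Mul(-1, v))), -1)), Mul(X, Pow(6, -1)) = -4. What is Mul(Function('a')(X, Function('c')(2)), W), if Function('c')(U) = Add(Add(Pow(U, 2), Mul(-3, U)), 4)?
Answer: Rational(7168, 9) ≈ 796.44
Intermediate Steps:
Function('c')(U) = Add(4, Pow(U, 2), Mul(-3, U))
X = -24 (X = Mul(6, -4) = -24)
Function('a')(v, l) = Mul(2, v, Pow(Add(1, l, Mul(-1, v)), -1)) (Function('a')(v, l) = Mul(Mul(2, v), Pow(Add(1, l, Mul(-1, v)), -1)) = Mul(2, v, Pow(Add(1, l, Mul(-1, v)), -1)))
W = -448 (W = Add(-400, -48) = -448)
Mul(Function('a')(X, Function('c')(2)), W) = Mul(Mul(2, -24, Pow(Add(1, Add(4, Pow(2, 2), Mul(-3, 2)), Mul(-1, -24)), -1)), -448) = Mul(Mul(2, -24, Pow(Add(1, Add(4, 4, -6), 24), -1)), -448) = Mul(Mul(2, -24, Pow(Add(1, 2, 24), -1)), -448) = Mul(Mul(2, -24, Pow(27, -1)), -448) = Mul(Mul(2, -24, Rational(1, 27)), -448) = Mul(Rational(-16, 9), -448) = Rational(7168, 9)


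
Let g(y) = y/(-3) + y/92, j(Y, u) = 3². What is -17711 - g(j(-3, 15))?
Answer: -1629145/92 ≈ -17708.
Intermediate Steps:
j(Y, u) = 9
g(y) = -89*y/276 (g(y) = y*(-⅓) + y*(1/92) = -y/3 + y/92 = -89*y/276)
-17711 - g(j(-3, 15)) = -17711 - (-89)*9/276 = -17711 - 1*(-267/92) = -17711 + 267/92 = -1629145/92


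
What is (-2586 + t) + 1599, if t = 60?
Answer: -927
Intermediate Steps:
(-2586 + t) + 1599 = (-2586 + 60) + 1599 = -2526 + 1599 = -927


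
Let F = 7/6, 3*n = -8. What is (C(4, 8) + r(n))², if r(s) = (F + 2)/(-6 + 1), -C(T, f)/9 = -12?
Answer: 10374841/900 ≈ 11528.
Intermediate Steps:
n = -8/3 (n = (⅓)*(-8) = -8/3 ≈ -2.6667)
C(T, f) = 108 (C(T, f) = -9*(-12) = 108)
F = 7/6 (F = 7*(⅙) = 7/6 ≈ 1.1667)
r(s) = -19/30 (r(s) = (7/6 + 2)/(-6 + 1) = (19/6)/(-5) = (19/6)*(-⅕) = -19/30)
(C(4, 8) + r(n))² = (108 - 19/30)² = (3221/30)² = 10374841/900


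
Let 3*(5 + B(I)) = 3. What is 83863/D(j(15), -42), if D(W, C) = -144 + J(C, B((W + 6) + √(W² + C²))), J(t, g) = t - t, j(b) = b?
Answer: -83863/144 ≈ -582.38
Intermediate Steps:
B(I) = -4 (B(I) = -5 + (⅓)*3 = -5 + 1 = -4)
J(t, g) = 0
D(W, C) = -144 (D(W, C) = -144 + 0 = -144)
83863/D(j(15), -42) = 83863/(-144) = 83863*(-1/144) = -83863/144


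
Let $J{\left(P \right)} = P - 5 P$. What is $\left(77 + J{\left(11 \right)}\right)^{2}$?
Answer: $1089$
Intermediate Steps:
$J{\left(P \right)} = - 4 P$
$\left(77 + J{\left(11 \right)}\right)^{2} = \left(77 - 44\right)^{2} = 33^{2} = 1089$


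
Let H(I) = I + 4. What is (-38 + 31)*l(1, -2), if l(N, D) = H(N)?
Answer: -35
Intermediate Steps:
H(I) = 4 + I
l(N, D) = 4 + N
(-38 + 31)*l(1, -2) = (-38 + 31)*(4 + 1) = -7*5 = -35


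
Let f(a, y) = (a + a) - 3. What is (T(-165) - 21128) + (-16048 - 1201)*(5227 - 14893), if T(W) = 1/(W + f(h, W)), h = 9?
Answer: 25006155899/150 ≈ 1.6671e+8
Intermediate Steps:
f(a, y) = -3 + 2*a (f(a, y) = 2*a - 3 = -3 + 2*a)
T(W) = 1/(15 + W) (T(W) = 1/(W + (-3 + 2*9)) = 1/(W + (-3 + 18)) = 1/(W + 15) = 1/(15 + W))
(T(-165) - 21128) + (-16048 - 1201)*(5227 - 14893) = (1/(15 - 165) - 21128) + (-16048 - 1201)*(5227 - 14893) = (1/(-150) - 21128) - 17249*(-9666) = (-1/150 - 21128) + 166728834 = -3169201/150 + 166728834 = 25006155899/150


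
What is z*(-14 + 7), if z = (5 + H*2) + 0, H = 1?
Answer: -49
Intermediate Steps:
z = 7 (z = (5 + 1*2) + 0 = (5 + 2) + 0 = 7 + 0 = 7)
z*(-14 + 7) = 7*(-14 + 7) = 7*(-7) = -49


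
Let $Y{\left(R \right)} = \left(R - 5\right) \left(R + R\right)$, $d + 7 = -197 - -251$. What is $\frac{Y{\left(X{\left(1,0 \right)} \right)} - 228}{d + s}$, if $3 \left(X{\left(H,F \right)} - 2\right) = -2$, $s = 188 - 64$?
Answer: $- \frac{2140}{1539} \approx -1.3905$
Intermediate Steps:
$s = 124$
$X{\left(H,F \right)} = \frac{4}{3}$ ($X{\left(H,F \right)} = 2 + \frac{1}{3} \left(-2\right) = 2 - \frac{2}{3} = \frac{4}{3}$)
$d = 47$ ($d = -7 - -54 = -7 + \left(-197 + 251\right) = -7 + 54 = 47$)
$Y{\left(R \right)} = 2 R \left(-5 + R\right)$ ($Y{\left(R \right)} = \left(-5 + R\right) 2 R = 2 R \left(-5 + R\right)$)
$\frac{Y{\left(X{\left(1,0 \right)} \right)} - 228}{d + s} = \frac{2 \cdot \frac{4}{3} \left(-5 + \frac{4}{3}\right) - 228}{47 + 124} = \frac{2 \cdot \frac{4}{3} \left(- \frac{11}{3}\right) - 228}{171} = \left(- \frac{88}{9} - 228\right) \frac{1}{171} = \left(- \frac{2140}{9}\right) \frac{1}{171} = - \frac{2140}{1539}$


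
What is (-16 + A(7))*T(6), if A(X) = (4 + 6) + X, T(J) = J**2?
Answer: 36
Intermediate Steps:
A(X) = 10 + X
(-16 + A(7))*T(6) = (-16 + (10 + 7))*6**2 = (-16 + 17)*36 = 1*36 = 36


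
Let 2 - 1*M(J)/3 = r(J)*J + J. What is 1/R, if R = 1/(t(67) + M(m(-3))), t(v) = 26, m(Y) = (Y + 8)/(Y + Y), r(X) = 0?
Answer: 69/2 ≈ 34.500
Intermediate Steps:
m(Y) = (8 + Y)/(2*Y) (m(Y) = (8 + Y)/((2*Y)) = (8 + Y)*(1/(2*Y)) = (8 + Y)/(2*Y))
M(J) = 6 - 3*J (M(J) = 6 - 3*(0*J + J) = 6 - 3*(0 + J) = 6 - 3*J)
R = 2/69 (R = 1/(26 + (6 - 3*(8 - 3)/(2*(-3)))) = 1/(26 + (6 - 3*(-1)*5/(2*3))) = 1/(26 + (6 - 3*(-5/6))) = 1/(26 + (6 + 5/2)) = 1/(26 + 17/2) = 1/(69/2) = 2/69 ≈ 0.028986)
1/R = 1/(2/69) = 69/2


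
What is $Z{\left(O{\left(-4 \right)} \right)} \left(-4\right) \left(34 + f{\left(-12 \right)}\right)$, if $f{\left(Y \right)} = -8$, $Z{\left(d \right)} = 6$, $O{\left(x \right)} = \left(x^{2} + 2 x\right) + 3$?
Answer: $-624$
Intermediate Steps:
$O{\left(x \right)} = 3 + x^{2} + 2 x$
$Z{\left(O{\left(-4 \right)} \right)} \left(-4\right) \left(34 + f{\left(-12 \right)}\right) = 6 \left(-4\right) \left(34 - 8\right) = \left(-24\right) 26 = -624$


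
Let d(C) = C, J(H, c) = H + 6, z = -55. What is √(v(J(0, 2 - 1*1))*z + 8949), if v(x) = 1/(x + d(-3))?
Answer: 2*√20094/3 ≈ 94.502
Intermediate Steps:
J(H, c) = 6 + H
v(x) = 1/(-3 + x) (v(x) = 1/(x - 3) = 1/(-3 + x))
√(v(J(0, 2 - 1*1))*z + 8949) = √(-55/(-3 + (6 + 0)) + 8949) = √(-55/(-3 + 6) + 8949) = √(-55/3 + 8949) = √(26792/3) = 2*√20094/3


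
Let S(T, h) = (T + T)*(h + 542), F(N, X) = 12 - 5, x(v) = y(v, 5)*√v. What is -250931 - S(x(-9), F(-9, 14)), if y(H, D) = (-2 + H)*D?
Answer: -250931 + 181170*I ≈ -2.5093e+5 + 1.8117e+5*I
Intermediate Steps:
y(H, D) = D*(-2 + H)
x(v) = √v*(-10 + 5*v) (x(v) = (5*(-2 + v))*√v = (-10 + 5*v)*√v = √v*(-10 + 5*v))
F(N, X) = 7
S(T, h) = 2*T*(542 + h) (S(T, h) = (2*T)*(542 + h) = 2*T*(542 + h))
-250931 - S(x(-9), F(-9, 14)) = -250931 - 2*5*√(-9)*(-2 - 9)*(542 + 7) = -250931 - 2*5*(3*I)*(-11)*549 = -250931 - 2*(-165*I)*549 = -250931 - (-181170)*I = -250931 + 181170*I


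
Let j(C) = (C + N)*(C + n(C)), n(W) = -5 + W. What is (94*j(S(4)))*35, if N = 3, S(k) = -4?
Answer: 42770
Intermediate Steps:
j(C) = (-5 + 2*C)*(3 + C) (j(C) = (C + 3)*(C + (-5 + C)) = (3 + C)*(-5 + 2*C) = (-5 + 2*C)*(3 + C))
(94*j(S(4)))*35 = (94*(-15 - 4 + 2*(-4)²))*35 = (94*(-15 - 4 + 2*16))*35 = (94*(-15 - 4 + 32))*35 = (94*13)*35 = 1222*35 = 42770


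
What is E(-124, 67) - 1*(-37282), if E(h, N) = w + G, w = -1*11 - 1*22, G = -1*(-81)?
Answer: 37330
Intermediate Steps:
G = 81
w = -33 (w = -11 - 22 = -33)
E(h, N) = 48 (E(h, N) = -33 + 81 = 48)
E(-124, 67) - 1*(-37282) = 48 - 1*(-37282) = 48 + 37282 = 37330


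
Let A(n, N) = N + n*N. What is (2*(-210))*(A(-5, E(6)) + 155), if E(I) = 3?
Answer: -60060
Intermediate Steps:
A(n, N) = N + N*n
(2*(-210))*(A(-5, E(6)) + 155) = (2*(-210))*(3*(1 - 5) + 155) = -420*(3*(-4) + 155) = -420*(-12 + 155) = -420*143 = -60060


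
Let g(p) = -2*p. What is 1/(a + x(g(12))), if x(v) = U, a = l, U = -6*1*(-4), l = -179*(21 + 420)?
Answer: -1/78915 ≈ -1.2672e-5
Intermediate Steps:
l = -78939 (l = -179*441 = -78939)
U = 24 (U = -6*(-4) = 24)
a = -78939
x(v) = 24
1/(a + x(g(12))) = 1/(-78939 + 24) = 1/(-78915) = -1/78915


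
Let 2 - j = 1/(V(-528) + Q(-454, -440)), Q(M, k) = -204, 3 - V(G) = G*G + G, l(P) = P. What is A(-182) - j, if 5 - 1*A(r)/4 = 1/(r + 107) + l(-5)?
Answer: 264905401/6961425 ≈ 38.053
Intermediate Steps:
V(G) = 3 - G - G² (V(G) = 3 - (G*G + G) = 3 - (G² + G) = 3 - (G + G²) = 3 + (-G - G²) = 3 - G - G²)
A(r) = 40 - 4/(107 + r) (A(r) = 20 - 4*(1/(r + 107) - 5) = 20 - 4*(1/(107 + r) - 5) = 20 - 4*(-5 + 1/(107 + r)) = 20 + (20 - 4/(107 + r)) = 40 - 4/(107 + r))
j = 556915/278457 (j = 2 - 1/((3 - 1*(-528) - 1*(-528)²) - 204) = 2 - 1/((3 + 528 - 1*278784) - 204) = 2 - 1/((3 + 528 - 278784) - 204) = 2 - 1/(-278253 - 204) = 2 - 1/(-278457) = 2 - 1*(-1/278457) = 2 + 1/278457 = 556915/278457 ≈ 2.0000)
A(-182) - j = 4*(1069 + 10*(-182))/(107 - 182) - 1*556915/278457 = 4*(1069 - 1820)/(-75) - 556915/278457 = 4*(-1/75)*(-751) - 556915/278457 = 3004/75 - 556915/278457 = 264905401/6961425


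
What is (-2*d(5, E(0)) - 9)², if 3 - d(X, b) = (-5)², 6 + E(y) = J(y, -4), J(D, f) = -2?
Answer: 1225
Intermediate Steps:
E(y) = -8 (E(y) = -6 - 2 = -8)
d(X, b) = -22 (d(X, b) = 3 - 1*(-5)² = 3 - 1*25 = 3 - 25 = -22)
(-2*d(5, E(0)) - 9)² = (-2*(-22) - 9)² = (44 - 9)² = 35² = 1225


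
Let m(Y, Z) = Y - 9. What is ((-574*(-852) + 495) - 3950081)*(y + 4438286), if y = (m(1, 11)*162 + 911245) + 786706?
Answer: -21230196458258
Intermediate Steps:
m(Y, Z) = -9 + Y
y = 1696655 (y = ((-9 + 1)*162 + 911245) + 786706 = (-8*162 + 911245) + 786706 = (-1296 + 911245) + 786706 = 909949 + 786706 = 1696655)
((-574*(-852) + 495) - 3950081)*(y + 4438286) = ((-574*(-852) + 495) - 3950081)*(1696655 + 4438286) = ((489048 + 495) - 3950081)*6134941 = (489543 - 3950081)*6134941 = -3460538*6134941 = -21230196458258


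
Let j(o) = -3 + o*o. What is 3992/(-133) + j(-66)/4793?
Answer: -18554707/637469 ≈ -29.107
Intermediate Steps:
j(o) = -3 + o²
3992/(-133) + j(-66)/4793 = 3992/(-133) + (-3 + (-66)²)/4793 = 3992*(-1/133) + (-3 + 4356)*(1/4793) = -3992/133 + 4353*(1/4793) = -3992/133 + 4353/4793 = -18554707/637469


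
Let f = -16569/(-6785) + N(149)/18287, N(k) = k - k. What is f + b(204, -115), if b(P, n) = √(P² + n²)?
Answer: 16569/6785 + √54841 ≈ 236.62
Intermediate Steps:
N(k) = 0
f = 16569/6785 (f = -16569/(-6785) + 0/18287 = -16569*(-1/6785) + 0*(1/18287) = 16569/6785 + 0 = 16569/6785 ≈ 2.4420)
f + b(204, -115) = 16569/6785 + √(204² + (-115)²) = 16569/6785 + √(41616 + 13225) = 16569/6785 + √54841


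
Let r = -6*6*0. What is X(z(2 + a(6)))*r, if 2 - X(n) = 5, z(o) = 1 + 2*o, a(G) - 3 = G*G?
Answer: 0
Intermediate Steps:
a(G) = 3 + G² (a(G) = 3 + G*G = 3 + G²)
r = 0 (r = -36*0 = 0)
X(n) = -3 (X(n) = 2 - 1*5 = 2 - 5 = -3)
X(z(2 + a(6)))*r = -3*0 = 0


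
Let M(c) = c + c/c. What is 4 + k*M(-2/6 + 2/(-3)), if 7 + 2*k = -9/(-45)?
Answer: 4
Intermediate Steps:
k = -17/5 (k = -7/2 + (-9/(-45))/2 = -7/2 + (-9*(-1/45))/2 = -7/2 + (½)*(⅕) = -7/2 + ⅒ = -17/5 ≈ -3.4000)
M(c) = 1 + c (M(c) = c + 1 = 1 + c)
4 + k*M(-2/6 + 2/(-3)) = 4 - 17*(1 + (-2/6 + 2/(-3)))/5 = 4 - 17*(1 + (-2*⅙ + 2*(-⅓)))/5 = 4 - 17*(1 + (-⅓ - ⅔))/5 = 4 - 17*(1 - 1)/5 = 4 - 17/5*0 = 4 + 0 = 4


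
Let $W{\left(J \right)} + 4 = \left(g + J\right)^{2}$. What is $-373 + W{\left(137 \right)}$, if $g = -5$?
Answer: $17047$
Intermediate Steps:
$W{\left(J \right)} = -4 + \left(-5 + J\right)^{2}$
$-373 + W{\left(137 \right)} = -373 - \left(4 - \left(-5 + 137\right)^{2}\right) = -373 - \left(4 - 132^{2}\right) = -373 + \left(-4 + 17424\right) = -373 + 17420 = 17047$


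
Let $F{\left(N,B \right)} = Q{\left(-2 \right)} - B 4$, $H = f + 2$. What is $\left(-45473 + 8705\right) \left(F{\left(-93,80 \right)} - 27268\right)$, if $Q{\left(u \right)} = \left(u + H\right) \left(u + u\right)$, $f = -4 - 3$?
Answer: $1013326080$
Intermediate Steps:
$f = -7$
$H = -5$ ($H = -7 + 2 = -5$)
$Q{\left(u \right)} = 2 u \left(-5 + u\right)$ ($Q{\left(u \right)} = \left(u - 5\right) \left(u + u\right) = \left(-5 + u\right) 2 u = 2 u \left(-5 + u\right)$)
$F{\left(N,B \right)} = 28 - 4 B$ ($F{\left(N,B \right)} = 2 \left(-2\right) \left(-5 - 2\right) - B 4 = 2 \left(-2\right) \left(-7\right) - 4 B = 28 - 4 B$)
$\left(-45473 + 8705\right) \left(F{\left(-93,80 \right)} - 27268\right) = \left(-45473 + 8705\right) \left(\left(28 - 320\right) - 27268\right) = - 36768 \left(\left(28 - 320\right) - 27268\right) = - 36768 \left(-292 - 27268\right) = \left(-36768\right) \left(-27560\right) = 1013326080$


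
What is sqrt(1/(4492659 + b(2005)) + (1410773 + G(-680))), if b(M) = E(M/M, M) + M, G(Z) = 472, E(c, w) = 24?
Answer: sqrt(139548331264342)/9944 ≈ 1188.0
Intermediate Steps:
b(M) = 24 + M
sqrt(1/(4492659 + b(2005)) + (1410773 + G(-680))) = sqrt(1/(4492659 + (24 + 2005)) + (1410773 + 472)) = sqrt(1/(4492659 + 2029) + 1411245) = sqrt(1/4494688 + 1411245) = sqrt(6343105966561/4494688) = sqrt(139548331264342)/9944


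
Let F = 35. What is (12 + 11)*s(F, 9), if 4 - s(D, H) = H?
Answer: -115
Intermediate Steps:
s(D, H) = 4 - H
(12 + 11)*s(F, 9) = (12 + 11)*(4 - 1*9) = 23*(4 - 9) = 23*(-5) = -115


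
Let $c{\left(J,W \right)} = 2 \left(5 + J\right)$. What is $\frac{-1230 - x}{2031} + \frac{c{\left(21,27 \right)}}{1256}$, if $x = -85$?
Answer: $- \frac{333127}{637734} \approx -0.52236$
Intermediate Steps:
$c{\left(J,W \right)} = 10 + 2 J$
$\frac{-1230 - x}{2031} + \frac{c{\left(21,27 \right)}}{1256} = \frac{-1230 - -85}{2031} + \frac{10 + 2 \cdot 21}{1256} = \left(-1230 + 85\right) \frac{1}{2031} + \left(10 + 42\right) \frac{1}{1256} = \left(-1145\right) \frac{1}{2031} + 52 \cdot \frac{1}{1256} = - \frac{1145}{2031} + \frac{13}{314} = - \frac{333127}{637734}$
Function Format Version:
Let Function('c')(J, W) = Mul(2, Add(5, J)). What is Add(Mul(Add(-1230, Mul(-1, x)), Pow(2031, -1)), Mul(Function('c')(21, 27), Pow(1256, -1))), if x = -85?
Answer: Rational(-333127, 637734) ≈ -0.52236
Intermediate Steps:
Function('c')(J, W) = Add(10, Mul(2, J))
Add(Mul(Add(-1230, Mul(-1, x)), Pow(2031, -1)), Mul(Function('c')(21, 27), Pow(1256, -1))) = Add(Mul(Add(-1230, Mul(-1, -85)), Pow(2031, -1)), Mul(Add(10, Mul(2, 21)), Pow(1256, -1))) = Add(Mul(Add(-1230, 85), Rational(1, 2031)), Mul(Add(10, 42), Rational(1, 1256))) = Add(Mul(-1145, Rational(1, 2031)), Mul(52, Rational(1, 1256))) = Add(Rational(-1145, 2031), Rational(13, 314)) = Rational(-333127, 637734)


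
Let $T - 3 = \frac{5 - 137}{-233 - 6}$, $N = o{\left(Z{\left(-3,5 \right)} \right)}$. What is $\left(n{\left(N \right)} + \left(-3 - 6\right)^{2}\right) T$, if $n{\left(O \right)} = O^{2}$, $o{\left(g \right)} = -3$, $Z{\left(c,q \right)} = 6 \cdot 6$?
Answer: $\frac{76410}{239} \approx 319.71$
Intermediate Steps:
$Z{\left(c,q \right)} = 36$
$N = -3$
$T = \frac{849}{239}$ ($T = 3 + \frac{5 - 137}{-233 - 6} = 3 - \frac{132}{-239} = 3 - - \frac{132}{239} = 3 + \frac{132}{239} = \frac{849}{239} \approx 3.5523$)
$\left(n{\left(N \right)} + \left(-3 - 6\right)^{2}\right) T = \left(\left(-3\right)^{2} + \left(-3 - 6\right)^{2}\right) \frac{849}{239} = \left(9 + \left(-9\right)^{2}\right) \frac{849}{239} = \left(9 + 81\right) \frac{849}{239} = 90 \cdot \frac{849}{239} = \frac{76410}{239}$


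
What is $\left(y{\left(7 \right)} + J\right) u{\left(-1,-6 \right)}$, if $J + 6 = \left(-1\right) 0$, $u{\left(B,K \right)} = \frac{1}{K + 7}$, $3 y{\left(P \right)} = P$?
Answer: $- \frac{11}{3} \approx -3.6667$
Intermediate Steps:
$y{\left(P \right)} = \frac{P}{3}$
$u{\left(B,K \right)} = \frac{1}{7 + K}$
$J = -6$ ($J = -6 - 0 = -6 + 0 = -6$)
$\left(y{\left(7 \right)} + J\right) u{\left(-1,-6 \right)} = \frac{\frac{1}{3} \cdot 7 - 6}{7 - 6} = \frac{\frac{7}{3} - 6}{1} = \left(- \frac{11}{3}\right) 1 = - \frac{11}{3}$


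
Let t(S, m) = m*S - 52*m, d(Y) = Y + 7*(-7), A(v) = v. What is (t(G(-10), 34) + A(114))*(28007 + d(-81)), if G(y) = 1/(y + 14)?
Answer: -91743207/2 ≈ -4.5872e+7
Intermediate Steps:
G(y) = 1/(14 + y)
d(Y) = -49 + Y (d(Y) = Y - 49 = -49 + Y)
t(S, m) = -52*m + S*m (t(S, m) = S*m - 52*m = -52*m + S*m)
(t(G(-10), 34) + A(114))*(28007 + d(-81)) = (34*(-52 + 1/(14 - 10)) + 114)*(28007 + (-49 - 81)) = (34*(-52 + 1/4) + 114)*(28007 - 130) = (34*(-52 + 1/4) + 114)*27877 = (34*(-207/4) + 114)*27877 = (-3519/2 + 114)*27877 = -3291/2*27877 = -91743207/2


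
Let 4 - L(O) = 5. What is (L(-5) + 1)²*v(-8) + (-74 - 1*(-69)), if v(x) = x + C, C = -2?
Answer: -5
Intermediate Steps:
L(O) = -1 (L(O) = 4 - 1*5 = 4 - 5 = -1)
v(x) = -2 + x (v(x) = x - 2 = -2 + x)
(L(-5) + 1)²*v(-8) + (-74 - 1*(-69)) = (-1 + 1)²*(-2 - 8) + (-74 - 1*(-69)) = 0²*(-10) + (-74 + 69) = 0*(-10) - 5 = 0 - 5 = -5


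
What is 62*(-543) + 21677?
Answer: -11989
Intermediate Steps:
62*(-543) + 21677 = -33666 + 21677 = -11989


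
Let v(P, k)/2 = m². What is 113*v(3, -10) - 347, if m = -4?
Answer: 3269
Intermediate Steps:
v(P, k) = 32 (v(P, k) = 2*(-4)² = 2*16 = 32)
113*v(3, -10) - 347 = 113*32 - 347 = 3616 - 347 = 3269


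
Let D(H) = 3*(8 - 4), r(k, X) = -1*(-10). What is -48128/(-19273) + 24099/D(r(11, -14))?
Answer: 155012521/77092 ≈ 2010.7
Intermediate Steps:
r(k, X) = 10
D(H) = 12 (D(H) = 3*4 = 12)
-48128/(-19273) + 24099/D(r(11, -14)) = -48128/(-19273) + 24099/12 = -48128*(-1/19273) + 24099*(1/12) = 48128/19273 + 8033/4 = 155012521/77092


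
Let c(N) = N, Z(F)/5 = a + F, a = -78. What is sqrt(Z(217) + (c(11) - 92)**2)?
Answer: 2*sqrt(1814) ≈ 85.182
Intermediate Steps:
Z(F) = -390 + 5*F (Z(F) = 5*(-78 + F) = -390 + 5*F)
sqrt(Z(217) + (c(11) - 92)**2) = sqrt((-390 + 5*217) + (11 - 92)**2) = sqrt((-390 + 1085) + (-81)**2) = sqrt(695 + 6561) = sqrt(7256) = 2*sqrt(1814)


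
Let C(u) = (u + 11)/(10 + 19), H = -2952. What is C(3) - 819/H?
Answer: 7231/9512 ≈ 0.76020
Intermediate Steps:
C(u) = 11/29 + u/29 (C(u) = (11 + u)/29 = (11 + u)*(1/29) = 11/29 + u/29)
C(3) - 819/H = (11/29 + (1/29)*3) - 819/(-2952) = (11/29 + 3/29) - 819*(-1)/2952 = 14/29 - 1*(-91/328) = 14/29 + 91/328 = 7231/9512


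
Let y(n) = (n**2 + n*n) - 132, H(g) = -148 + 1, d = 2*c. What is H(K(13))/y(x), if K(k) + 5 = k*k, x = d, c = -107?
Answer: -147/91460 ≈ -0.0016073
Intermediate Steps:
d = -214 (d = 2*(-107) = -214)
x = -214
K(k) = -5 + k**2 (K(k) = -5 + k*k = -5 + k**2)
H(g) = -147
y(n) = -132 + 2*n**2 (y(n) = (n**2 + n**2) - 132 = 2*n**2 - 132 = -132 + 2*n**2)
H(K(13))/y(x) = -147/(-132 + 2*(-214)**2) = -147/(-132 + 2*45796) = -147/(-132 + 91592) = -147/91460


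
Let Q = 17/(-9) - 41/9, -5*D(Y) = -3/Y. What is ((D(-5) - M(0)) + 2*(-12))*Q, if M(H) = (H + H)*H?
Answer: 3886/25 ≈ 155.44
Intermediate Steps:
D(Y) = 3/(5*Y) (D(Y) = -(-3)/(5*Y) = 3/(5*Y))
M(H) = 2*H**2 (M(H) = (2*H)*H = 2*H**2)
Q = -58/9 (Q = 17*(-1/9) - 41*1/9 = -17/9 - 41/9 = -58/9 ≈ -6.4444)
((D(-5) - M(0)) + 2*(-12))*Q = (((3/5)/(-5) - 2*0**2) + 2*(-12))*(-58/9) = (((3/5)*(-1/5) - 2*0) - 24)*(-58/9) = ((-3/25 - 1*0) - 24)*(-58/9) = ((-3/25 + 0) - 24)*(-58/9) = (-3/25 - 24)*(-58/9) = -603/25*(-58/9) = 3886/25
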